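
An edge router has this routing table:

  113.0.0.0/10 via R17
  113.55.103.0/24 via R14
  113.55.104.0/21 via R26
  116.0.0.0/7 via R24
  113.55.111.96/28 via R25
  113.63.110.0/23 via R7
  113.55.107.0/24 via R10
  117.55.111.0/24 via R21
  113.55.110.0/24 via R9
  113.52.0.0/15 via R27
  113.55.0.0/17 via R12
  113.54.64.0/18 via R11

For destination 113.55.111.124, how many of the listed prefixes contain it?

3

Prefixes containing 113.55.111.124:
  113.0.0.0/10 (113.0.0.0 - 113.63.255.255)
  113.55.0.0/17 (113.55.0.0 - 113.55.127.255)
  113.55.104.0/21 (113.55.104.0 - 113.55.111.255)
Total matching entries: 3.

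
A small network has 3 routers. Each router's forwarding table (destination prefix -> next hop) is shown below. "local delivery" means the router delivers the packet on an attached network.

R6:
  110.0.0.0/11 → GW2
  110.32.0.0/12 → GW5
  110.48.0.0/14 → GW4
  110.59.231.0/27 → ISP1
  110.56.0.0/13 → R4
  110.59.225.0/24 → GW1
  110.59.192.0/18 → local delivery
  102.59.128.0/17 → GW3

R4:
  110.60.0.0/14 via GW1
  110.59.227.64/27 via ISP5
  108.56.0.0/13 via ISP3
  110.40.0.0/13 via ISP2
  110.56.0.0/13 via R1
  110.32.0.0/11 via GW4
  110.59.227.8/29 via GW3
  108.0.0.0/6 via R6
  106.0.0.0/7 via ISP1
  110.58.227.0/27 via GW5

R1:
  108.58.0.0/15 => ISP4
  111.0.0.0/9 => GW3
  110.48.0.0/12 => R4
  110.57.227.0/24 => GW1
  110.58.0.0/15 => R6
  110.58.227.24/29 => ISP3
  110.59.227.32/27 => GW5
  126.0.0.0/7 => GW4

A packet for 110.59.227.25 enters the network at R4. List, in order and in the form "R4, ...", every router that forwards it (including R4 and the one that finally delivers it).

At R4: longest match for 110.59.227.25 is 110.56.0.0/13 -> R1
At R1: longest match for 110.59.227.25 is 110.58.0.0/15 -> R6
At R6: longest match for 110.59.227.25 is 110.59.192.0/18 -> local delivery

R4, R1, R6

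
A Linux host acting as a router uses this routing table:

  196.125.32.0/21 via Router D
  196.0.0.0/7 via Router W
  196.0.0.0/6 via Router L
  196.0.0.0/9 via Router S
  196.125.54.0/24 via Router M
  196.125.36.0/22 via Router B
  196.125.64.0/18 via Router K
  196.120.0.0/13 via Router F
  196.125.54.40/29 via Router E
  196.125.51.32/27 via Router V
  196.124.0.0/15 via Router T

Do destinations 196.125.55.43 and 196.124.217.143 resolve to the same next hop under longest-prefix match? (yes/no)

yes

196.125.55.43: longest match 196.124.0.0/15 -> Router T
196.124.217.143: longest match 196.124.0.0/15 -> Router T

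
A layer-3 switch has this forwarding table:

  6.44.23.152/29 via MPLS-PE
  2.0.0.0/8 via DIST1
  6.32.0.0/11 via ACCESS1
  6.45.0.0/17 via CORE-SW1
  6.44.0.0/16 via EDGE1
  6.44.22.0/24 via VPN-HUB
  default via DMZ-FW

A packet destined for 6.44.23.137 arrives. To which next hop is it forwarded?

Routes whose prefix contains 6.44.23.137:
  0.0.0.0/0 (default, matches everything) -> DMZ-FW
  6.32.0.0/11 (6.32.0.0 - 6.63.255.255) -> ACCESS1
  6.44.0.0/16 (6.44.0.0 - 6.44.255.255) -> EDGE1
More-specific entries that do NOT match:
  6.44.23.152/29 (6.44.23.152 - 6.44.23.159) does not contain 6.44.23.137
  6.44.22.0/24 (6.44.22.0 - 6.44.22.255) does not contain 6.44.23.137
  6.45.0.0/17 (6.45.0.0 - 6.45.127.255) does not contain 6.44.23.137
Longest matching prefix is /16 -> next hop EDGE1.

EDGE1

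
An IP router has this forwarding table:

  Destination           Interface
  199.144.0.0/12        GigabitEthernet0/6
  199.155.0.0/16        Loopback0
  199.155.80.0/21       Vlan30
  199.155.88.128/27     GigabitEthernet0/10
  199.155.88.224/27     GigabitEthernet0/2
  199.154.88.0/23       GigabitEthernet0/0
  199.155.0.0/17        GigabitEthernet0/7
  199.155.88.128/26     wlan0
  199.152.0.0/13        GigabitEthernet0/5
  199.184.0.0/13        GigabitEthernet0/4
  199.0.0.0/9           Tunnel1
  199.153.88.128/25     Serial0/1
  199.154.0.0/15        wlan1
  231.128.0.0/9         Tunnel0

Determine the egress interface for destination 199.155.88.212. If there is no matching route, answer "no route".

GigabitEthernet0/7

Routes whose prefix contains 199.155.88.212:
  199.144.0.0/12 (199.144.0.0 - 199.159.255.255) -> GigabitEthernet0/6
  199.152.0.0/13 (199.152.0.0 - 199.159.255.255) -> GigabitEthernet0/5
  199.154.0.0/15 (199.154.0.0 - 199.155.255.255) -> wlan1
  199.155.0.0/16 (199.155.0.0 - 199.155.255.255) -> Loopback0
  199.155.0.0/17 (199.155.0.0 - 199.155.127.255) -> GigabitEthernet0/7
More-specific entries that do NOT match:
  199.155.88.128/27 (199.155.88.128 - 199.155.88.159) does not contain 199.155.88.212
  199.155.88.224/27 (199.155.88.224 - 199.155.88.255) does not contain 199.155.88.212
  199.155.88.128/26 (199.155.88.128 - 199.155.88.191) does not contain 199.155.88.212
  199.153.88.128/25 (199.153.88.128 - 199.153.88.255) does not contain 199.155.88.212
  199.154.88.0/23 (199.154.88.0 - 199.154.89.255) does not contain 199.155.88.212
  199.155.80.0/21 (199.155.80.0 - 199.155.87.255) does not contain 199.155.88.212
Longest matching prefix is /17 -> interface GigabitEthernet0/7.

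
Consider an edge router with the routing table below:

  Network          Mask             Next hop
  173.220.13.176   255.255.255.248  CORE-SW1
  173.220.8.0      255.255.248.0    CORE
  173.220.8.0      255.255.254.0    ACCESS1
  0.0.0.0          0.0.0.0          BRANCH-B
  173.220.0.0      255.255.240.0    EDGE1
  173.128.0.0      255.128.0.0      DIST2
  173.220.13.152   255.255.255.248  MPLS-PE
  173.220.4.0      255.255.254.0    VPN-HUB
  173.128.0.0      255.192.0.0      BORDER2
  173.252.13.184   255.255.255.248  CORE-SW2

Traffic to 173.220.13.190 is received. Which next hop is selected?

CORE

Routes whose prefix contains 173.220.13.190:
  0.0.0.0/0 (default, matches everything) -> BRANCH-B
  173.128.0.0/9 (173.128.0.0 - 173.255.255.255) -> DIST2
  173.220.0.0/20 (173.220.0.0 - 173.220.15.255) -> EDGE1
  173.220.8.0/21 (173.220.8.0 - 173.220.15.255) -> CORE
More-specific entries that do NOT match:
  173.220.13.176/29 (173.220.13.176 - 173.220.13.183) does not contain 173.220.13.190
  173.220.13.152/29 (173.220.13.152 - 173.220.13.159) does not contain 173.220.13.190
  173.252.13.184/29 (173.252.13.184 - 173.252.13.191) does not contain 173.220.13.190
  173.220.8.0/23 (173.220.8.0 - 173.220.9.255) does not contain 173.220.13.190
  173.220.4.0/23 (173.220.4.0 - 173.220.5.255) does not contain 173.220.13.190
Longest matching prefix is /21 -> next hop CORE.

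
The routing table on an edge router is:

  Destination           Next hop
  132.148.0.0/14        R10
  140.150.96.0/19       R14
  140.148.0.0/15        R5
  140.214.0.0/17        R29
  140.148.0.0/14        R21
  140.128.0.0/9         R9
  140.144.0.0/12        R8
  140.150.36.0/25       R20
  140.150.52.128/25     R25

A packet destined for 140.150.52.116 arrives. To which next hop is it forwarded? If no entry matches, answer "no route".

Routes whose prefix contains 140.150.52.116:
  140.128.0.0/9 (140.128.0.0 - 140.255.255.255) -> R9
  140.144.0.0/12 (140.144.0.0 - 140.159.255.255) -> R8
  140.148.0.0/14 (140.148.0.0 - 140.151.255.255) -> R21
More-specific entries that do NOT match:
  140.150.36.0/25 (140.150.36.0 - 140.150.36.127) does not contain 140.150.52.116
  140.150.52.128/25 (140.150.52.128 - 140.150.52.255) does not contain 140.150.52.116
  140.150.96.0/19 (140.150.96.0 - 140.150.127.255) does not contain 140.150.52.116
  140.214.0.0/17 (140.214.0.0 - 140.214.127.255) does not contain 140.150.52.116
  140.148.0.0/15 (140.148.0.0 - 140.149.255.255) does not contain 140.150.52.116
Longest matching prefix is /14 -> next hop R21.

R21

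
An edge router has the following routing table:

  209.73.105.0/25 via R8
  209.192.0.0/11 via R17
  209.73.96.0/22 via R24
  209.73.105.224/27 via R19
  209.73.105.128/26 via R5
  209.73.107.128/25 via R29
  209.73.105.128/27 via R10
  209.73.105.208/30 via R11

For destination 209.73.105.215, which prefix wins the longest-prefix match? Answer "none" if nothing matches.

none

209.73.105.215 is outside every listed prefix and there is no default route.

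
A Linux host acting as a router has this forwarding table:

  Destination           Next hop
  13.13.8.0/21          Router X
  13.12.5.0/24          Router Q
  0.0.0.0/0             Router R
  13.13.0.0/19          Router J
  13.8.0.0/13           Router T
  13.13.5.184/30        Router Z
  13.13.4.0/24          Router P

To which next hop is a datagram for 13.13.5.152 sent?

Routes whose prefix contains 13.13.5.152:
  0.0.0.0/0 (default, matches everything) -> Router R
  13.8.0.0/13 (13.8.0.0 - 13.15.255.255) -> Router T
  13.13.0.0/19 (13.13.0.0 - 13.13.31.255) -> Router J
More-specific entries that do NOT match:
  13.13.5.184/30 (13.13.5.184 - 13.13.5.187) does not contain 13.13.5.152
  13.12.5.0/24 (13.12.5.0 - 13.12.5.255) does not contain 13.13.5.152
  13.13.4.0/24 (13.13.4.0 - 13.13.4.255) does not contain 13.13.5.152
  13.13.8.0/21 (13.13.8.0 - 13.13.15.255) does not contain 13.13.5.152
Longest matching prefix is /19 -> next hop Router J.

Router J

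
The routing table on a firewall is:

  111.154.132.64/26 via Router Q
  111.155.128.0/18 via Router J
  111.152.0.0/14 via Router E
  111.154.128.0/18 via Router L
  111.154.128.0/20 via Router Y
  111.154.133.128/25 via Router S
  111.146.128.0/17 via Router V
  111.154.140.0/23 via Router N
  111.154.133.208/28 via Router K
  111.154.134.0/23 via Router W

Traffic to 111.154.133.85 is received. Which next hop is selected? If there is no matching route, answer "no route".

Routes whose prefix contains 111.154.133.85:
  111.152.0.0/14 (111.152.0.0 - 111.155.255.255) -> Router E
  111.154.128.0/18 (111.154.128.0 - 111.154.191.255) -> Router L
  111.154.128.0/20 (111.154.128.0 - 111.154.143.255) -> Router Y
More-specific entries that do NOT match:
  111.154.133.208/28 (111.154.133.208 - 111.154.133.223) does not contain 111.154.133.85
  111.154.132.64/26 (111.154.132.64 - 111.154.132.127) does not contain 111.154.133.85
  111.154.133.128/25 (111.154.133.128 - 111.154.133.255) does not contain 111.154.133.85
  111.154.140.0/23 (111.154.140.0 - 111.154.141.255) does not contain 111.154.133.85
  111.154.134.0/23 (111.154.134.0 - 111.154.135.255) does not contain 111.154.133.85
Longest matching prefix is /20 -> next hop Router Y.

Router Y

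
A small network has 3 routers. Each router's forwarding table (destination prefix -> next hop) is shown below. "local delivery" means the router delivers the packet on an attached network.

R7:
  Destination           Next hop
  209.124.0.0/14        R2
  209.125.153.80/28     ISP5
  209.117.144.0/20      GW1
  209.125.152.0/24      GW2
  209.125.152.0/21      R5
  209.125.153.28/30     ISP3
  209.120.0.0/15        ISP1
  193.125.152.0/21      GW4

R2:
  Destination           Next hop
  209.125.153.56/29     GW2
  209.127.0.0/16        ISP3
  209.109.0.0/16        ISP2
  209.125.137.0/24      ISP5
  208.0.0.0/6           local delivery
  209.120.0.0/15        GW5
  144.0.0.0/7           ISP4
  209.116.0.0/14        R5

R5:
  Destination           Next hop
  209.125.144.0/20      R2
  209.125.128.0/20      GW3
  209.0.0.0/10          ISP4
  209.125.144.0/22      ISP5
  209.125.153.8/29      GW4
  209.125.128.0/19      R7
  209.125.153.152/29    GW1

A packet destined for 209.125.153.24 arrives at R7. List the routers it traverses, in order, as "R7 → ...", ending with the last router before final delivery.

R7 → R5 → R2

At R7: longest match for 209.125.153.24 is 209.125.152.0/21 -> R5
At R5: longest match for 209.125.153.24 is 209.125.144.0/20 -> R2
At R2: longest match for 209.125.153.24 is 208.0.0.0/6 -> local delivery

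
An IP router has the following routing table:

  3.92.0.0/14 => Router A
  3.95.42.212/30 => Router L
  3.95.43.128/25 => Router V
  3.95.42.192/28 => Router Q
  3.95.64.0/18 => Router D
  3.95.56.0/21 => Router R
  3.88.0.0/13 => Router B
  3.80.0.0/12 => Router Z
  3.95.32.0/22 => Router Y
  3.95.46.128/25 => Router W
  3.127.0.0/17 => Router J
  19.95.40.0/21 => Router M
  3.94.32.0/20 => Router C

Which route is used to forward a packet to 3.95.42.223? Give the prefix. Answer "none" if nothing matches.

3.92.0.0/14

Entries matching 3.95.42.223:
  3.80.0.0/12 (3.80.0.0 - 3.95.255.255)
  3.88.0.0/13 (3.88.0.0 - 3.95.255.255)
  3.92.0.0/14 (3.92.0.0 - 3.95.255.255)
Most specific is 3.92.0.0/14.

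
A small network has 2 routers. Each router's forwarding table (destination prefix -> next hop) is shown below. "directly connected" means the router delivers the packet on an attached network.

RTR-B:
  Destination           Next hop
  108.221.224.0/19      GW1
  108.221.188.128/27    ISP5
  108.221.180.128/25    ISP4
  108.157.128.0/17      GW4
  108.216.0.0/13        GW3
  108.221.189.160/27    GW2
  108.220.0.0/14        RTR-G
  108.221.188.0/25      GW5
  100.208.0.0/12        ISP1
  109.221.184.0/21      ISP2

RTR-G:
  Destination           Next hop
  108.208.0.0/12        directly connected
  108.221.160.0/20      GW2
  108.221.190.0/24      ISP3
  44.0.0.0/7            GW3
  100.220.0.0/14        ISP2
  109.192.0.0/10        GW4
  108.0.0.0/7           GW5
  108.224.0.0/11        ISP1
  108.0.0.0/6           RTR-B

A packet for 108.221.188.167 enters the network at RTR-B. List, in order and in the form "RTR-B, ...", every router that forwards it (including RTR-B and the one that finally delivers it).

At RTR-B: longest match for 108.221.188.167 is 108.220.0.0/14 -> RTR-G
At RTR-G: longest match for 108.221.188.167 is 108.208.0.0/12 -> directly connected

RTR-B, RTR-G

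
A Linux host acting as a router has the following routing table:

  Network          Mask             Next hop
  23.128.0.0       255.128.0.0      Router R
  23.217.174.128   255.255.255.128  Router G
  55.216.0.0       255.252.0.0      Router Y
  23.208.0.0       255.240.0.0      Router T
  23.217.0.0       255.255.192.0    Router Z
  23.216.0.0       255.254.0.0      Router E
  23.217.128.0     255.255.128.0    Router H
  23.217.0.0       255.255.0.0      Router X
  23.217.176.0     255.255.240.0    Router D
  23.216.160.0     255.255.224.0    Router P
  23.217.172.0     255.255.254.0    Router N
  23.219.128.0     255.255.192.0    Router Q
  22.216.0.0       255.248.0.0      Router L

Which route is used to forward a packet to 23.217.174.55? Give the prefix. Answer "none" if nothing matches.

Entries matching 23.217.174.55:
  23.128.0.0/9 (23.128.0.0 - 23.255.255.255)
  23.208.0.0/12 (23.208.0.0 - 23.223.255.255)
  23.216.0.0/15 (23.216.0.0 - 23.217.255.255)
  23.217.0.0/16 (23.217.0.0 - 23.217.255.255)
  23.217.128.0/17 (23.217.128.0 - 23.217.255.255)
Most specific is 23.217.128.0/17.

23.217.128.0/17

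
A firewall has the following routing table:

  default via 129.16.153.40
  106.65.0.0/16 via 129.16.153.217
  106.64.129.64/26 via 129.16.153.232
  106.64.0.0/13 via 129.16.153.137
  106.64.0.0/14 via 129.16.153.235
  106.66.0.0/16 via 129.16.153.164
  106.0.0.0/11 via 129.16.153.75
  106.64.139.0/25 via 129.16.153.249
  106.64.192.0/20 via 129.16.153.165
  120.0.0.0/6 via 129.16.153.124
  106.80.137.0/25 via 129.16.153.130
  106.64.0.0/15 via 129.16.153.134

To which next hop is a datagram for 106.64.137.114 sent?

Routes whose prefix contains 106.64.137.114:
  0.0.0.0/0 (default, matches everything) -> 129.16.153.40
  106.64.0.0/13 (106.64.0.0 - 106.71.255.255) -> 129.16.153.137
  106.64.0.0/14 (106.64.0.0 - 106.67.255.255) -> 129.16.153.235
  106.64.0.0/15 (106.64.0.0 - 106.65.255.255) -> 129.16.153.134
More-specific entries that do NOT match:
  106.64.129.64/26 (106.64.129.64 - 106.64.129.127) does not contain 106.64.137.114
  106.64.139.0/25 (106.64.139.0 - 106.64.139.127) does not contain 106.64.137.114
  106.80.137.0/25 (106.80.137.0 - 106.80.137.127) does not contain 106.64.137.114
  106.64.192.0/20 (106.64.192.0 - 106.64.207.255) does not contain 106.64.137.114
  106.65.0.0/16 (106.65.0.0 - 106.65.255.255) does not contain 106.64.137.114
  106.66.0.0/16 (106.66.0.0 - 106.66.255.255) does not contain 106.64.137.114
Longest matching prefix is /15 -> next hop 129.16.153.134.

129.16.153.134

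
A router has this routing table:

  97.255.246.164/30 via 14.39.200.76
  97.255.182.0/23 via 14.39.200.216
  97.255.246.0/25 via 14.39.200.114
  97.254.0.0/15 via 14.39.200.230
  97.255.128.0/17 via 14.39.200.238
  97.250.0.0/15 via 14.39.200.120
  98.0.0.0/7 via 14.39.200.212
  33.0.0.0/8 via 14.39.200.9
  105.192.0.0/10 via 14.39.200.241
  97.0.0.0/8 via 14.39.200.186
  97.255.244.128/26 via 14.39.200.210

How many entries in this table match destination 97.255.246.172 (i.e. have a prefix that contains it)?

3

Prefixes containing 97.255.246.172:
  97.0.0.0/8 (97.0.0.0 - 97.255.255.255)
  97.254.0.0/15 (97.254.0.0 - 97.255.255.255)
  97.255.128.0/17 (97.255.128.0 - 97.255.255.255)
Total matching entries: 3.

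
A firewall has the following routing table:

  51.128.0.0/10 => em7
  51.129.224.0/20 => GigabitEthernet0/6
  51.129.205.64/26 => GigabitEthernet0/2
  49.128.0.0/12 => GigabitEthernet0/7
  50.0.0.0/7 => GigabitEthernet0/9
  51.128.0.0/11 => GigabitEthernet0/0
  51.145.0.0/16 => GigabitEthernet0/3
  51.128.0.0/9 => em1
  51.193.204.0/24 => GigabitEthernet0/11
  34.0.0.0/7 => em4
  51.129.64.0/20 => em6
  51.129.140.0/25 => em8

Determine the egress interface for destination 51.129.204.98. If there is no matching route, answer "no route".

Routes whose prefix contains 51.129.204.98:
  50.0.0.0/7 (50.0.0.0 - 51.255.255.255) -> GigabitEthernet0/9
  51.128.0.0/9 (51.128.0.0 - 51.255.255.255) -> em1
  51.128.0.0/10 (51.128.0.0 - 51.191.255.255) -> em7
  51.128.0.0/11 (51.128.0.0 - 51.159.255.255) -> GigabitEthernet0/0
More-specific entries that do NOT match:
  51.129.205.64/26 (51.129.205.64 - 51.129.205.127) does not contain 51.129.204.98
  51.129.140.0/25 (51.129.140.0 - 51.129.140.127) does not contain 51.129.204.98
  51.193.204.0/24 (51.193.204.0 - 51.193.204.255) does not contain 51.129.204.98
  51.129.224.0/20 (51.129.224.0 - 51.129.239.255) does not contain 51.129.204.98
  51.129.64.0/20 (51.129.64.0 - 51.129.79.255) does not contain 51.129.204.98
  51.145.0.0/16 (51.145.0.0 - 51.145.255.255) does not contain 51.129.204.98
  49.128.0.0/12 (49.128.0.0 - 49.143.255.255) does not contain 51.129.204.98
Longest matching prefix is /11 -> interface GigabitEthernet0/0.

GigabitEthernet0/0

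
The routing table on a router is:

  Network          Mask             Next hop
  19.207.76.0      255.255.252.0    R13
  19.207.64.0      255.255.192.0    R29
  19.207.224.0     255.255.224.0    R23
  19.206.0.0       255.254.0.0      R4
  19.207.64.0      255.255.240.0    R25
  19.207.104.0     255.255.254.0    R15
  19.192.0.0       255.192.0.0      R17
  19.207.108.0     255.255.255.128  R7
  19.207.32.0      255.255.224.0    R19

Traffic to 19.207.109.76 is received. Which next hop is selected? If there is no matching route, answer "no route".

Routes whose prefix contains 19.207.109.76:
  19.192.0.0/10 (19.192.0.0 - 19.255.255.255) -> R17
  19.206.0.0/15 (19.206.0.0 - 19.207.255.255) -> R4
  19.207.64.0/18 (19.207.64.0 - 19.207.127.255) -> R29
More-specific entries that do NOT match:
  19.207.108.0/25 (19.207.108.0 - 19.207.108.127) does not contain 19.207.109.76
  19.207.104.0/23 (19.207.104.0 - 19.207.105.255) does not contain 19.207.109.76
  19.207.76.0/22 (19.207.76.0 - 19.207.79.255) does not contain 19.207.109.76
  19.207.64.0/20 (19.207.64.0 - 19.207.79.255) does not contain 19.207.109.76
  19.207.224.0/19 (19.207.224.0 - 19.207.255.255) does not contain 19.207.109.76
  19.207.32.0/19 (19.207.32.0 - 19.207.63.255) does not contain 19.207.109.76
Longest matching prefix is /18 -> next hop R29.

R29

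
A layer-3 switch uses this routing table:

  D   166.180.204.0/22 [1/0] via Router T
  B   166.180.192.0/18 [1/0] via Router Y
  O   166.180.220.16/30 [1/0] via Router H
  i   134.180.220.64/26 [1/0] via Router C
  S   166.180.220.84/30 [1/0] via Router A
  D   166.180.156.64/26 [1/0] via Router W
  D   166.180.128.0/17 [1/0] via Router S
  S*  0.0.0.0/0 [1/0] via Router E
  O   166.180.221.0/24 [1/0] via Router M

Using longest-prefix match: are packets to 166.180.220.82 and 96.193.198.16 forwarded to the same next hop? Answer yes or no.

no

166.180.220.82: longest match 166.180.192.0/18 -> Router Y
96.193.198.16: longest match 0.0.0.0/0 -> Router E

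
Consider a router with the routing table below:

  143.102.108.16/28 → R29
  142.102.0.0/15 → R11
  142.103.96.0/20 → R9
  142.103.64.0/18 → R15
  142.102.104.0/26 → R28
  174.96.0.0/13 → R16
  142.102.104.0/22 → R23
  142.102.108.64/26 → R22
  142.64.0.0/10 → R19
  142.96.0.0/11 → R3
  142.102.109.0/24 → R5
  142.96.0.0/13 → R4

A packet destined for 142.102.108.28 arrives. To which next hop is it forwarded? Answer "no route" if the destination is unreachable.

R11

Routes whose prefix contains 142.102.108.28:
  142.64.0.0/10 (142.64.0.0 - 142.127.255.255) -> R19
  142.96.0.0/11 (142.96.0.0 - 142.127.255.255) -> R3
  142.96.0.0/13 (142.96.0.0 - 142.103.255.255) -> R4
  142.102.0.0/15 (142.102.0.0 - 142.103.255.255) -> R11
More-specific entries that do NOT match:
  143.102.108.16/28 (143.102.108.16 - 143.102.108.31) does not contain 142.102.108.28
  142.102.104.0/26 (142.102.104.0 - 142.102.104.63) does not contain 142.102.108.28
  142.102.108.64/26 (142.102.108.64 - 142.102.108.127) does not contain 142.102.108.28
  142.102.109.0/24 (142.102.109.0 - 142.102.109.255) does not contain 142.102.108.28
  142.102.104.0/22 (142.102.104.0 - 142.102.107.255) does not contain 142.102.108.28
  142.103.96.0/20 (142.103.96.0 - 142.103.111.255) does not contain 142.102.108.28
  142.103.64.0/18 (142.103.64.0 - 142.103.127.255) does not contain 142.102.108.28
Longest matching prefix is /15 -> next hop R11.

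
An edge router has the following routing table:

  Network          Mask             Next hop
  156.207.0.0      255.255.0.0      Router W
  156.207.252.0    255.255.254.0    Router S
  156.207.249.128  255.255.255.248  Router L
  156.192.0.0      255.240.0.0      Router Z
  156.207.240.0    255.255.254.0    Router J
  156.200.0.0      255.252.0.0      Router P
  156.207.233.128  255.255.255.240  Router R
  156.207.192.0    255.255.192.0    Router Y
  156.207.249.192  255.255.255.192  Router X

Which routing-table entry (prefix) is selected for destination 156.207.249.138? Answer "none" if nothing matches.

156.207.192.0/18

Entries matching 156.207.249.138:
  156.192.0.0/12 (156.192.0.0 - 156.207.255.255)
  156.207.0.0/16 (156.207.0.0 - 156.207.255.255)
  156.207.192.0/18 (156.207.192.0 - 156.207.255.255)
Most specific is 156.207.192.0/18.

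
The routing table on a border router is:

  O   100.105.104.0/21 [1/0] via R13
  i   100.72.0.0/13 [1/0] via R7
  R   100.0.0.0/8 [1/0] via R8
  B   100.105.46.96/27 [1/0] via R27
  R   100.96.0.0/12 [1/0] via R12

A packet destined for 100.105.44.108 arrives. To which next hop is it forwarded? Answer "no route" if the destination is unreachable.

Routes whose prefix contains 100.105.44.108:
  100.0.0.0/8 (100.0.0.0 - 100.255.255.255) -> R8
  100.96.0.0/12 (100.96.0.0 - 100.111.255.255) -> R12
More-specific entries that do NOT match:
  100.105.46.96/27 (100.105.46.96 - 100.105.46.127) does not contain 100.105.44.108
  100.105.104.0/21 (100.105.104.0 - 100.105.111.255) does not contain 100.105.44.108
  100.72.0.0/13 (100.72.0.0 - 100.79.255.255) does not contain 100.105.44.108
Longest matching prefix is /12 -> next hop R12.

R12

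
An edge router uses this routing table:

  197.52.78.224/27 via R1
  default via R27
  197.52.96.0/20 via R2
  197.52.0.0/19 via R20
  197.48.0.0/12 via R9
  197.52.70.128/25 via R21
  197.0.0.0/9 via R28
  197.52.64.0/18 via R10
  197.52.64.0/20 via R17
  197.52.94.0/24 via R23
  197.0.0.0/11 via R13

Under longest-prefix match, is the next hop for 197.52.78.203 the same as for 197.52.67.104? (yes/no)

yes

197.52.78.203: longest match 197.52.64.0/20 -> R17
197.52.67.104: longest match 197.52.64.0/20 -> R17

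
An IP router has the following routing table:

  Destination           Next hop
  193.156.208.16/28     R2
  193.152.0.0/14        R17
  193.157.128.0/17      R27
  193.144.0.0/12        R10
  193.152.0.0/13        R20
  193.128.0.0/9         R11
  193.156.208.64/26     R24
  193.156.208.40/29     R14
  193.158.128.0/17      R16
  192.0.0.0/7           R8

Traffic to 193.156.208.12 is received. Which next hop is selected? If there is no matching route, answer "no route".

Routes whose prefix contains 193.156.208.12:
  192.0.0.0/7 (192.0.0.0 - 193.255.255.255) -> R8
  193.128.0.0/9 (193.128.0.0 - 193.255.255.255) -> R11
  193.144.0.0/12 (193.144.0.0 - 193.159.255.255) -> R10
  193.152.0.0/13 (193.152.0.0 - 193.159.255.255) -> R20
More-specific entries that do NOT match:
  193.156.208.40/29 (193.156.208.40 - 193.156.208.47) does not contain 193.156.208.12
  193.156.208.16/28 (193.156.208.16 - 193.156.208.31) does not contain 193.156.208.12
  193.156.208.64/26 (193.156.208.64 - 193.156.208.127) does not contain 193.156.208.12
  193.157.128.0/17 (193.157.128.0 - 193.157.255.255) does not contain 193.156.208.12
  193.158.128.0/17 (193.158.128.0 - 193.158.255.255) does not contain 193.156.208.12
  193.152.0.0/14 (193.152.0.0 - 193.155.255.255) does not contain 193.156.208.12
Longest matching prefix is /13 -> next hop R20.

R20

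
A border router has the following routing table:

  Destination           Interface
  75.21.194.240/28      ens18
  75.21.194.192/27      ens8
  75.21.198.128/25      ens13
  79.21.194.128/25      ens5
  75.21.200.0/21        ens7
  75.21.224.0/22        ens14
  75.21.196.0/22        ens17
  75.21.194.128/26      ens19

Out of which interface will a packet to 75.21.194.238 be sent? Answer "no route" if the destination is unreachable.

no route

No entry's prefix contains 75.21.194.238; there is no default route.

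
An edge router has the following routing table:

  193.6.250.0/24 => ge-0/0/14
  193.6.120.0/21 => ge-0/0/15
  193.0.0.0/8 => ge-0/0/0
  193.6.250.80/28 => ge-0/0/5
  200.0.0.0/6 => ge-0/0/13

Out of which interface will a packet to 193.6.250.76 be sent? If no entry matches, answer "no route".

ge-0/0/14

Routes whose prefix contains 193.6.250.76:
  193.0.0.0/8 (193.0.0.0 - 193.255.255.255) -> ge-0/0/0
  193.6.250.0/24 (193.6.250.0 - 193.6.250.255) -> ge-0/0/14
More-specific entries that do NOT match:
  193.6.250.80/28 (193.6.250.80 - 193.6.250.95) does not contain 193.6.250.76
Longest matching prefix is /24 -> interface ge-0/0/14.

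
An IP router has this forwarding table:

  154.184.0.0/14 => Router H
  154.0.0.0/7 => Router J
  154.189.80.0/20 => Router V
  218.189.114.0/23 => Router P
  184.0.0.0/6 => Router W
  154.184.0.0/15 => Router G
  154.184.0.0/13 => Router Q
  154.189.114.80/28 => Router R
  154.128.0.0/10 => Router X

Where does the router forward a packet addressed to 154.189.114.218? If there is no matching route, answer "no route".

Routes whose prefix contains 154.189.114.218:
  154.0.0.0/7 (154.0.0.0 - 155.255.255.255) -> Router J
  154.128.0.0/10 (154.128.0.0 - 154.191.255.255) -> Router X
  154.184.0.0/13 (154.184.0.0 - 154.191.255.255) -> Router Q
More-specific entries that do NOT match:
  154.189.114.80/28 (154.189.114.80 - 154.189.114.95) does not contain 154.189.114.218
  218.189.114.0/23 (218.189.114.0 - 218.189.115.255) does not contain 154.189.114.218
  154.189.80.0/20 (154.189.80.0 - 154.189.95.255) does not contain 154.189.114.218
  154.184.0.0/15 (154.184.0.0 - 154.185.255.255) does not contain 154.189.114.218
  154.184.0.0/14 (154.184.0.0 - 154.187.255.255) does not contain 154.189.114.218
Longest matching prefix is /13 -> next hop Router Q.

Router Q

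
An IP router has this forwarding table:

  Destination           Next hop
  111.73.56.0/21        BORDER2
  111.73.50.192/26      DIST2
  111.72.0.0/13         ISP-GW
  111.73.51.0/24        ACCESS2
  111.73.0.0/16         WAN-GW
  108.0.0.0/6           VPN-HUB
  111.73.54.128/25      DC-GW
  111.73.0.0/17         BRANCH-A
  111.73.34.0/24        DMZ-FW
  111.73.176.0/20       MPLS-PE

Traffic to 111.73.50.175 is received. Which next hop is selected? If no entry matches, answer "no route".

BRANCH-A

Routes whose prefix contains 111.73.50.175:
  108.0.0.0/6 (108.0.0.0 - 111.255.255.255) -> VPN-HUB
  111.72.0.0/13 (111.72.0.0 - 111.79.255.255) -> ISP-GW
  111.73.0.0/16 (111.73.0.0 - 111.73.255.255) -> WAN-GW
  111.73.0.0/17 (111.73.0.0 - 111.73.127.255) -> BRANCH-A
More-specific entries that do NOT match:
  111.73.50.192/26 (111.73.50.192 - 111.73.50.255) does not contain 111.73.50.175
  111.73.54.128/25 (111.73.54.128 - 111.73.54.255) does not contain 111.73.50.175
  111.73.51.0/24 (111.73.51.0 - 111.73.51.255) does not contain 111.73.50.175
  111.73.34.0/24 (111.73.34.0 - 111.73.34.255) does not contain 111.73.50.175
  111.73.56.0/21 (111.73.56.0 - 111.73.63.255) does not contain 111.73.50.175
  111.73.176.0/20 (111.73.176.0 - 111.73.191.255) does not contain 111.73.50.175
Longest matching prefix is /17 -> next hop BRANCH-A.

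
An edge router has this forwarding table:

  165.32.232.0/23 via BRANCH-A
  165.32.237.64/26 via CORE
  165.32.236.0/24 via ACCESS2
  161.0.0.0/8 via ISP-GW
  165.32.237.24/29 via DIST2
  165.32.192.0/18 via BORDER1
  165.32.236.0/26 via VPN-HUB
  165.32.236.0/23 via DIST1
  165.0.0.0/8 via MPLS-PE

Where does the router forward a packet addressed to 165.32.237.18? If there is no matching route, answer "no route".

DIST1

Routes whose prefix contains 165.32.237.18:
  165.0.0.0/8 (165.0.0.0 - 165.255.255.255) -> MPLS-PE
  165.32.192.0/18 (165.32.192.0 - 165.32.255.255) -> BORDER1
  165.32.236.0/23 (165.32.236.0 - 165.32.237.255) -> DIST1
More-specific entries that do NOT match:
  165.32.237.24/29 (165.32.237.24 - 165.32.237.31) does not contain 165.32.237.18
  165.32.237.64/26 (165.32.237.64 - 165.32.237.127) does not contain 165.32.237.18
  165.32.236.0/26 (165.32.236.0 - 165.32.236.63) does not contain 165.32.237.18
  165.32.236.0/24 (165.32.236.0 - 165.32.236.255) does not contain 165.32.237.18
Longest matching prefix is /23 -> next hop DIST1.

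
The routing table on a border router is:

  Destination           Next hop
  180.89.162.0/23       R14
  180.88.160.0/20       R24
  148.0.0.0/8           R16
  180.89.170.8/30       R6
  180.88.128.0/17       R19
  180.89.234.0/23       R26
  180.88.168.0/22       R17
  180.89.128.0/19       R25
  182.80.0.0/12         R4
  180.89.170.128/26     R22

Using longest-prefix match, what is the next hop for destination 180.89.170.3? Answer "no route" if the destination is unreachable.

no route

No entry's prefix contains 180.89.170.3; there is no default route.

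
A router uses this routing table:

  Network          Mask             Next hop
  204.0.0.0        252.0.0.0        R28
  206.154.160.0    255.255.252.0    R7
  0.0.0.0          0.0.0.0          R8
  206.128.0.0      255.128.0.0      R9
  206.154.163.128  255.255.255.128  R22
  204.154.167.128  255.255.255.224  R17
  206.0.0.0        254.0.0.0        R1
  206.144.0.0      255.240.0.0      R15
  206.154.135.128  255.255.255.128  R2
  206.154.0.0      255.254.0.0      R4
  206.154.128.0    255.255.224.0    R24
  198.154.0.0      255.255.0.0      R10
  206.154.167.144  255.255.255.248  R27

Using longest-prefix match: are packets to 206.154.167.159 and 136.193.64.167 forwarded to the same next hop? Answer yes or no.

no

206.154.167.159: longest match 206.154.0.0/15 -> R4
136.193.64.167: longest match 0.0.0.0/0 -> R8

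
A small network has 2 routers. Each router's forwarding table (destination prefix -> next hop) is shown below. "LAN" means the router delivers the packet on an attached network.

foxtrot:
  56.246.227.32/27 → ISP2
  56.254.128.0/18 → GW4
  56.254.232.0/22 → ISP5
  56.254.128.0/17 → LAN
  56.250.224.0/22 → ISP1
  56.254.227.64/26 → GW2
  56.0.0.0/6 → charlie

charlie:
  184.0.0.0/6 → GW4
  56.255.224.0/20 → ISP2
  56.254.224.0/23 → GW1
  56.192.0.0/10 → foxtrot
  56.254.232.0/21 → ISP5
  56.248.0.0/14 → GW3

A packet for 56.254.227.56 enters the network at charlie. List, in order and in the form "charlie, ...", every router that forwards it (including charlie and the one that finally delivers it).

charlie, foxtrot

At charlie: longest match for 56.254.227.56 is 56.192.0.0/10 -> foxtrot
At foxtrot: longest match for 56.254.227.56 is 56.254.128.0/17 -> LAN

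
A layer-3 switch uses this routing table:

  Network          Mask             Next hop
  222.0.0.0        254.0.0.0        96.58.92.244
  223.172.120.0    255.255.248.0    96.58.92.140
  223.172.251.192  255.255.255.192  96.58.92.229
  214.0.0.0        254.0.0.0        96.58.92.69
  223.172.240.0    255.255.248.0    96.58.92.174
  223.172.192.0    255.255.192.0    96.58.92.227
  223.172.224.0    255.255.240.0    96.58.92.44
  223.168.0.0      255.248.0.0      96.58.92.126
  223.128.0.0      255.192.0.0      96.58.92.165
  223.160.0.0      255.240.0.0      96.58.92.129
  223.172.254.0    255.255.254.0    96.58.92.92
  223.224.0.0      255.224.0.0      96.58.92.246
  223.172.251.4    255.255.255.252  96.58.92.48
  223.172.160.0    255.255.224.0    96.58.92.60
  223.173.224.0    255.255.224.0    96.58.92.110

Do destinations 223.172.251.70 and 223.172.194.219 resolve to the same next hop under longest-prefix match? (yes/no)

223.172.251.70: longest match 223.172.192.0/18 -> 96.58.92.227
223.172.194.219: longest match 223.172.192.0/18 -> 96.58.92.227

yes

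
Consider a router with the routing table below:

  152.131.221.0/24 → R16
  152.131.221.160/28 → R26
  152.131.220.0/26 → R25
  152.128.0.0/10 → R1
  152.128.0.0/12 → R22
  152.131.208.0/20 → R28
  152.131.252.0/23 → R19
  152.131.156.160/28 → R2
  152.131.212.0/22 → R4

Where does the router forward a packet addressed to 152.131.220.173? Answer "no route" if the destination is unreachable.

R28

Routes whose prefix contains 152.131.220.173:
  152.128.0.0/10 (152.128.0.0 - 152.191.255.255) -> R1
  152.128.0.0/12 (152.128.0.0 - 152.143.255.255) -> R22
  152.131.208.0/20 (152.131.208.0 - 152.131.223.255) -> R28
More-specific entries that do NOT match:
  152.131.221.160/28 (152.131.221.160 - 152.131.221.175) does not contain 152.131.220.173
  152.131.156.160/28 (152.131.156.160 - 152.131.156.175) does not contain 152.131.220.173
  152.131.220.0/26 (152.131.220.0 - 152.131.220.63) does not contain 152.131.220.173
  152.131.221.0/24 (152.131.221.0 - 152.131.221.255) does not contain 152.131.220.173
  152.131.252.0/23 (152.131.252.0 - 152.131.253.255) does not contain 152.131.220.173
  152.131.212.0/22 (152.131.212.0 - 152.131.215.255) does not contain 152.131.220.173
Longest matching prefix is /20 -> next hop R28.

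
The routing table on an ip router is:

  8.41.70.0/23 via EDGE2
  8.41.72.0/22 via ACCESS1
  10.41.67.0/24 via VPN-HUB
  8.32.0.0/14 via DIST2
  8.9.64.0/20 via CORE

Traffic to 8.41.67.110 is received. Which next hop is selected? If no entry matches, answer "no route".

No entry's prefix contains 8.41.67.110; there is no default route.

no route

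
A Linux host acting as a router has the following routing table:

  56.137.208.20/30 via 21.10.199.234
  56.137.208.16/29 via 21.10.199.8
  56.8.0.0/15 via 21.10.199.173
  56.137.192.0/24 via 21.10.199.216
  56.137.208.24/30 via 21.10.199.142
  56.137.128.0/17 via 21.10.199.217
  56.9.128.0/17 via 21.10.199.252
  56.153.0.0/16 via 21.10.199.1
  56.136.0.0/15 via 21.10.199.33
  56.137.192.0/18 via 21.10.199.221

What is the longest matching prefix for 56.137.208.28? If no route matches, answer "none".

56.137.192.0/18

Entries matching 56.137.208.28:
  56.136.0.0/15 (56.136.0.0 - 56.137.255.255)
  56.137.128.0/17 (56.137.128.0 - 56.137.255.255)
  56.137.192.0/18 (56.137.192.0 - 56.137.255.255)
Most specific is 56.137.192.0/18.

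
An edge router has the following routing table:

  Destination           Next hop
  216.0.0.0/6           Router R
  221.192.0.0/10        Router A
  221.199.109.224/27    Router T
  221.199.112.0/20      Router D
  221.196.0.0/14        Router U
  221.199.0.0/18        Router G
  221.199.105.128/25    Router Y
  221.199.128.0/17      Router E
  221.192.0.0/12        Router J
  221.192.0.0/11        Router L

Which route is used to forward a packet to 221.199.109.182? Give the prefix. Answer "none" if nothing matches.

Entries matching 221.199.109.182:
  221.192.0.0/10 (221.192.0.0 - 221.255.255.255)
  221.192.0.0/11 (221.192.0.0 - 221.223.255.255)
  221.192.0.0/12 (221.192.0.0 - 221.207.255.255)
  221.196.0.0/14 (221.196.0.0 - 221.199.255.255)
Most specific is 221.196.0.0/14.

221.196.0.0/14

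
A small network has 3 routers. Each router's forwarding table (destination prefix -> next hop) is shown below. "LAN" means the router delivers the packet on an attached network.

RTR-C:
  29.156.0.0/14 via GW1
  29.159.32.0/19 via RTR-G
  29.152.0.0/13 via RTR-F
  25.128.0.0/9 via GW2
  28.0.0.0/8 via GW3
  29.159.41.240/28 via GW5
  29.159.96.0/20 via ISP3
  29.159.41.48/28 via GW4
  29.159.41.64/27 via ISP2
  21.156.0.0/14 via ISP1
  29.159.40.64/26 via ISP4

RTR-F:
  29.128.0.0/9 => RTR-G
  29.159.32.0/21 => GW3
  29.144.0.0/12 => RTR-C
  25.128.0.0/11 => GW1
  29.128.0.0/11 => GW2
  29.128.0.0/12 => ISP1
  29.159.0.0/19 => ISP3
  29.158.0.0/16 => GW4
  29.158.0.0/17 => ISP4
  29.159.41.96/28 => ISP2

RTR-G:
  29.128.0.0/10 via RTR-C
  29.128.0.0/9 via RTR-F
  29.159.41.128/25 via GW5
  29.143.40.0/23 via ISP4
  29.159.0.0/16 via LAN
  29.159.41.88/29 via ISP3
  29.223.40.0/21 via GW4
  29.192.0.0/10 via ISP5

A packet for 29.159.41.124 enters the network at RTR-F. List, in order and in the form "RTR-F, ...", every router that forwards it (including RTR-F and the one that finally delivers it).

At RTR-F: longest match for 29.159.41.124 is 29.144.0.0/12 -> RTR-C
At RTR-C: longest match for 29.159.41.124 is 29.159.32.0/19 -> RTR-G
At RTR-G: longest match for 29.159.41.124 is 29.159.0.0/16 -> LAN

RTR-F, RTR-C, RTR-G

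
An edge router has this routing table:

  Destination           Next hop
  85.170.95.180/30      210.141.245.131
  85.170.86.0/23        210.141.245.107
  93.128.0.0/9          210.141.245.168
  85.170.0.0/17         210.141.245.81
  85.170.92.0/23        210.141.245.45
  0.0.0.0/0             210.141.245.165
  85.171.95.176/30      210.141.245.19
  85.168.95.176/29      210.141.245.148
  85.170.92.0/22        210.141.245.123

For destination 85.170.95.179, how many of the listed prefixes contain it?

Prefixes containing 85.170.95.179:
  0.0.0.0/0 (default, matches everything)
  85.170.0.0/17 (85.170.0.0 - 85.170.127.255)
  85.170.92.0/22 (85.170.92.0 - 85.170.95.255)
Total matching entries: 3.

3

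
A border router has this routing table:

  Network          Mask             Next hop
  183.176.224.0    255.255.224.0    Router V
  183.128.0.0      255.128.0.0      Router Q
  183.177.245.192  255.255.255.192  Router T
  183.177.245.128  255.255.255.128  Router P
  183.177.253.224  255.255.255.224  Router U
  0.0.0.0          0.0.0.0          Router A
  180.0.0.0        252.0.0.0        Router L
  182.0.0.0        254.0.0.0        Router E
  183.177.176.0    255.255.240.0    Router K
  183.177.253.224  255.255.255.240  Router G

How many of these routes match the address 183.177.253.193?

Prefixes containing 183.177.253.193:
  0.0.0.0/0 (default, matches everything)
  180.0.0.0/6 (180.0.0.0 - 183.255.255.255)
  182.0.0.0/7 (182.0.0.0 - 183.255.255.255)
  183.128.0.0/9 (183.128.0.0 - 183.255.255.255)
Total matching entries: 4.

4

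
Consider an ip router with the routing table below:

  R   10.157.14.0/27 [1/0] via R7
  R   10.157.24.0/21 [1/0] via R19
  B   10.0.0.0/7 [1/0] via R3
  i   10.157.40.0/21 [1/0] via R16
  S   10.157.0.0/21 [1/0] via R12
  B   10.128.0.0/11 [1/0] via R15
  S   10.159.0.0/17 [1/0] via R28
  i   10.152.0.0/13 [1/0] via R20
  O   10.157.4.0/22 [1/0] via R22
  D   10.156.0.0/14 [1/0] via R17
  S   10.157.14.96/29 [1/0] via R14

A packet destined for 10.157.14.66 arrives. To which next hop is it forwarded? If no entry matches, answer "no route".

Routes whose prefix contains 10.157.14.66:
  10.0.0.0/7 (10.0.0.0 - 11.255.255.255) -> R3
  10.128.0.0/11 (10.128.0.0 - 10.159.255.255) -> R15
  10.152.0.0/13 (10.152.0.0 - 10.159.255.255) -> R20
  10.156.0.0/14 (10.156.0.0 - 10.159.255.255) -> R17
More-specific entries that do NOT match:
  10.157.14.96/29 (10.157.14.96 - 10.157.14.103) does not contain 10.157.14.66
  10.157.14.0/27 (10.157.14.0 - 10.157.14.31) does not contain 10.157.14.66
  10.157.4.0/22 (10.157.4.0 - 10.157.7.255) does not contain 10.157.14.66
  10.157.24.0/21 (10.157.24.0 - 10.157.31.255) does not contain 10.157.14.66
  10.157.40.0/21 (10.157.40.0 - 10.157.47.255) does not contain 10.157.14.66
  10.157.0.0/21 (10.157.0.0 - 10.157.7.255) does not contain 10.157.14.66
  10.159.0.0/17 (10.159.0.0 - 10.159.127.255) does not contain 10.157.14.66
Longest matching prefix is /14 -> next hop R17.

R17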